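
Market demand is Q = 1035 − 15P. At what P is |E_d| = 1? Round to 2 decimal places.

34.50

For linear demand Q = a − bP, E = −bP/(a − bP). |E| = 1 ⇒ bP = a − bP ⇒ P = a/(2b).
P = 1035/(2·15) = 34.50.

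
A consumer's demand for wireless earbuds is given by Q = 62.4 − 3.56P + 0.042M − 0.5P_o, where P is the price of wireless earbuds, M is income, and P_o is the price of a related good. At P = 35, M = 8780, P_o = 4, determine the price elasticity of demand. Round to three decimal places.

-0.409

First evaluate Q: 62.4 − 3.56(35) + 0.042(8780) − 0.5(4) = 62.4 − 124.6 + 368.76 − 2 = 304.56.
∂Q/∂P = −3.56, so E_p = (−3.56)·(35/304.56) ≈ -0.409.
|E_p| < 1: demand is inelastic.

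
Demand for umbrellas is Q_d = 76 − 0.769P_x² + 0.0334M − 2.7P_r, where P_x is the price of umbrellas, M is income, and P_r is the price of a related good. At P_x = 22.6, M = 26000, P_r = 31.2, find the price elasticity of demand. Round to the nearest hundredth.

Substituting, Q_d = 76 − 0.769(22.6)² + 0.0334(26000) − 2.7(31.2) = 76 − 392.7744 + 868.4 − 84.24 = 467.3856.
∂Q_d/∂P_x = −2·0.769·P_x = -34.7588, so E_p = -34.7588·(22.6/467.3856) ≈ -1.68.
|E_p| > 1: demand is elastic.

-1.68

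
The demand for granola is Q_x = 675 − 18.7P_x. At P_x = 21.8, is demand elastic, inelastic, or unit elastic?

At P_x = 21.8, Q_x = 267.34.
dQ_x/dP_x = −18.7.
Point elasticity E = (dQ_x/dP_x)·(P_x/Q_x) = -18.7 × 21.8/267.34 ≈ -1.525.
|E| ≈ 1.525 > 1, so demand is elastic.

elastic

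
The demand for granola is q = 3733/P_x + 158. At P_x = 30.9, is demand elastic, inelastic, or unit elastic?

At P_x = 30.9, q = 278.8091.
dq/dP_x = −3733/P_x² = −3.9097.
Point elasticity E = (dq/dP_x)·(P_x/q) = -3.9097 × 30.9/278.8091 ≈ -0.433.
|E| ≈ 0.433 < 1, so demand is inelastic.

inelastic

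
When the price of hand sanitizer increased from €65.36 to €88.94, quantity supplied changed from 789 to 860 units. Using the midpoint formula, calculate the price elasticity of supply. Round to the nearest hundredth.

0.28

%ΔQ = (860 − 789)/[(789 + 860)/2] = 71/824.5 ≈ 0.0861.
%Δp = (88.94 − 65.36)/[(65.36 + 88.94)/2] = 23.58/77.15 ≈ 0.3056.
Arc elasticity E = %ΔQ/%Δp ≈ 0.0861/0.3056 ≈ 0.28.
|E| < 1: supply is inelastic over this range.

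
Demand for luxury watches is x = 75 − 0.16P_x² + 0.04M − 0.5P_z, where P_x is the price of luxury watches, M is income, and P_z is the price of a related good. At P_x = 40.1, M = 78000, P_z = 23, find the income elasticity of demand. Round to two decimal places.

Substituting, x = 75 − 0.16(40.1)² + 0.04(78000) − 0.5(23) = 75 − 257.2816 + 3120 − 11.5 = 2926.2184.
∂x/∂M = +0.04, so E_I = 0.04·(78000/2926.2184) ≈ 1.07.
E_I > 1: normal good (luxury).

1.07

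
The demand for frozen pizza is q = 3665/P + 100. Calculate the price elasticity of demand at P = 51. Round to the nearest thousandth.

At P = 51, q = 171.8627.
dq/dP = −3665/P² = −1.4091.
Point elasticity E = (dq/dP)·(P/q) = -1.4091 × 51/171.8627 ≈ -0.418.
|E| < 1, so demand is inelastic at this price.

-0.418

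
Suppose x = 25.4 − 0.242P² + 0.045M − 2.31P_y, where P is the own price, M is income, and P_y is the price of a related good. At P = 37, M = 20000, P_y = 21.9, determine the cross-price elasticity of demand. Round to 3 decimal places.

-0.093

Substituting, x = 25.4 − 0.242(37)² + 0.045(20000) − 2.31(21.9) = 25.4 − 331.298 + 900 − 50.589 = 543.513.
∂x/∂P_y = −2.31, so E_xy = -2.31·(21.9/543.513) ≈ -0.093.
E_xy < 0: the goods are complements.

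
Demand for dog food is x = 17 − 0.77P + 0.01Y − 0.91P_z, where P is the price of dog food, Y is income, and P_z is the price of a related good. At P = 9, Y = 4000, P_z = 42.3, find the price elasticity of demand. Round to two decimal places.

x = 17 − 0.77(9) + 0.01(4000) − 0.91(42.3) = 17 − 6.93 + 40 − 38.493 = 11.577.
∂x/∂P = −0.77, so E_p = (−0.77)·(9/11.577) ≈ -0.60.
|E_p| < 1: demand is inelastic.

-0.60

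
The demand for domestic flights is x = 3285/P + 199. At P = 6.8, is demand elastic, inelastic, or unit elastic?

At P = 6.8, x = 682.0882.
dx/dP = −3285/P² = −71.0424.
Point elasticity E = (dx/dP)·(P/x) = -71.0424 × 6.8/682.0882 ≈ -0.708.
|E| ≈ 0.708 < 1, so demand is inelastic.

inelastic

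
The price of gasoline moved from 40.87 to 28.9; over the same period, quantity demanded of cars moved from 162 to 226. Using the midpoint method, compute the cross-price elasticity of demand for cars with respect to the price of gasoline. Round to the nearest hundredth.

-0.96

%ΔQ_x = (226 − 162)/[(162+226)/2] = 64/194 ≈ 0.3299.
%ΔP_y = (28.9 − 40.87)/[(40.87+28.9)/2] ≈ -0.3431.
E_xy = 0.3299/-0.3431 ≈ -0.96.
E_xy < 0, so cars and gasoline are complements.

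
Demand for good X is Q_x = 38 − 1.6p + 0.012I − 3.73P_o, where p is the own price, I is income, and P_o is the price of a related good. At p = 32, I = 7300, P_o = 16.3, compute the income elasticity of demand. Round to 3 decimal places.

6.441

Q_x = 38 − 1.6(32) + 0.012(7300) − 3.73(16.3) = 38 − 51.2 + 87.6 − 60.799 = 13.601.
∂Q_x/∂I = +0.012, so E_I = 0.012·(7300/13.601) ≈ 6.441.
E_I > 1: normal good (luxury).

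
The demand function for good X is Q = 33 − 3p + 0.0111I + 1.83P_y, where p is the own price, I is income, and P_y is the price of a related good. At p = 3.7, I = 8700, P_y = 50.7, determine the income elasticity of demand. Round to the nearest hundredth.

First evaluate Q: 33 − 3(3.7) + 0.0111(8700) + 1.83(50.7) = 33 − 11.1 + 96.57 + 92.781 = 211.251.
∂Q/∂I = +0.0111, so E_I = 0.0111·(8700/211.251) ≈ 0.46.
E_I ∈ (0,1): normal good (necessity).

0.46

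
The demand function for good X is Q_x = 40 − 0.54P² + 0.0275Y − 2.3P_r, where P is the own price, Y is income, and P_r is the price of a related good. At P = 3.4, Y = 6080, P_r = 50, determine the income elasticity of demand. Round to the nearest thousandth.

1.945

First evaluate Q_x: 40 − 0.54(3.4)² + 0.0275(6080) − 2.3(50) = 40 − 6.2424 + 167.2 − 115 = 85.9576.
∂Q_x/∂Y = +0.0275, so E_I = 0.0275·(6080/85.9576) ≈ 1.945.
E_I > 1: normal good (luxury).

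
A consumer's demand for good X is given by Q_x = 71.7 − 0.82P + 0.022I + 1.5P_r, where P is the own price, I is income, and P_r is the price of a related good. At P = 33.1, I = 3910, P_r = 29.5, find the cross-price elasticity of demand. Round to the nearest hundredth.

First evaluate Q_x: 71.7 − 0.82(33.1) + 0.022(3910) + 1.5(29.5) = 71.7 − 27.142 + 86.02 + 44.25 = 174.828.
∂Q_x/∂P_r = +1.5, so E_xy = 1.5·(29.5/174.828) ≈ 0.25.
E_xy > 0: the goods are substitutes.

0.25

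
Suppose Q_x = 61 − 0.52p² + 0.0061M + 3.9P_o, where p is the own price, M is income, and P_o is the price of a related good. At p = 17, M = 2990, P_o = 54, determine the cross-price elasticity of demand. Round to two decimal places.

1.51

First evaluate Q_x: 61 − 0.52(17)² + 0.0061(2990) + 3.9(54) = 61 − 150.28 + 18.239 + 210.6 = 139.559.
∂Q_x/∂P_o = +3.9, so E_xy = 3.9·(54/139.559) ≈ 1.51.
E_xy > 0: the goods are substitutes.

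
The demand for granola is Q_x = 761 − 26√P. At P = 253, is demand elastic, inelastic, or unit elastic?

inelastic

At P = 253, Q_x = 347.4447.
dQ_x/dP = −26/(2√P) = −26/(2·15.906).
Point elasticity E = (dQ_x/dP)·(P/Q_x) = -0.8173 × 253/347.4447 ≈ -0.595.
|E| ≈ 0.595 < 1, so demand is inelastic.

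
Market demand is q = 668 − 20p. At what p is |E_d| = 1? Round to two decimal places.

16.70

For linear demand q = a − bp, E = −bp/(a − bp). |E| = 1 ⇒ bp = a − bp ⇒ p = a/(2b).
p = 668/(2·20) = 16.70.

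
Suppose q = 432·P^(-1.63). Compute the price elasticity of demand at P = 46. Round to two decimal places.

For a Cobb–Douglas (constant-elasticity) form q = A·P^α·…, the elasticity with respect to P equals the exponent α at every point.
Here the exponent on P is -1.63, so the price elasticity of demand is -1.63.

-1.63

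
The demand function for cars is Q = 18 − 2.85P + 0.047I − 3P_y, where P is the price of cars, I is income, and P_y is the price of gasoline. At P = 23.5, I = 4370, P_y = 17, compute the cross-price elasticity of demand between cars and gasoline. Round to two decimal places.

-0.48

First evaluate Q: 18 − 2.85(23.5) + 0.047(4370) − 3(17) = 18 − 66.975 + 205.39 − 51 = 105.415.
∂Q/∂P_y = −3, so E_xy = -3·(17/105.415) ≈ -0.48.
E_xy < 0: the goods are complements.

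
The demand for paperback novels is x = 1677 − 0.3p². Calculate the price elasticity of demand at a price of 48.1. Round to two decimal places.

At p = 48.1, x = 982.917.
dx/dp = −2·0.3·p = −28.86.
Point elasticity E = (dx/dp)·(p/x) = -28.86 × 48.1/982.917 ≈ -1.41.
|E| > 1, so demand is elastic at this price.

-1.41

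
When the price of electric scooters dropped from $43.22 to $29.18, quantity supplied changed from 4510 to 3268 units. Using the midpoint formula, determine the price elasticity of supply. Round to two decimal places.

0.82

%Δq = (3268 − 4510)/[(4510 + 3268)/2] = -1242/3889 ≈ -0.3194.
%Δp = (29.18 − 43.22)/[(43.22 + 29.18)/2] = -14.04/36.2 ≈ -0.3878.
Arc elasticity E = %Δq/%Δp ≈ -0.3194/-0.3878 ≈ 0.82.
|E| < 1: supply is inelastic over this range.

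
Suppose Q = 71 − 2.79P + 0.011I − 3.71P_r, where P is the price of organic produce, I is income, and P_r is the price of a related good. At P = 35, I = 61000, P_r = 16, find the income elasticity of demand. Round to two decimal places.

Substituting, Q = 71 − 2.79(35) + 0.011(61000) − 3.71(16) = 71 − 97.65 + 671 − 59.36 = 584.99.
∂Q/∂I = +0.011, so E_I = 0.011·(61000/584.99) ≈ 1.15.
E_I > 1: normal good (luxury).

1.15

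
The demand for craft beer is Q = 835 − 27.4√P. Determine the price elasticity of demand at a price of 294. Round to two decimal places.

At P = 294, Q = 365.1879.
dQ/dP = −27.4/(2√P) = −27.4/(2·17.1464).
Point elasticity E = (dQ/dP)·(P/Q) = -0.799 × 294/365.1879 ≈ -0.64.
|E| < 1, so demand is inelastic at this price.

-0.64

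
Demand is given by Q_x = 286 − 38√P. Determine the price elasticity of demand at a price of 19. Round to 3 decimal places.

At P = 19, Q_x = 120.3618.
dQ_x/dP = −38/(2√P) = −38/(2·4.3589).
Point elasticity E = (dQ_x/dP)·(P/Q_x) = -4.3589 × 19/120.3618 ≈ -0.688.
|E| < 1, so demand is inelastic at this price.

-0.688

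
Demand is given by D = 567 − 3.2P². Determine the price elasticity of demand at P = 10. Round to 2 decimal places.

-2.59

At P = 10, D = 247.
dD/dP = −2·3.2·P = −64.
Point elasticity E = (dD/dP)·(P/D) = -64 × 10/247 ≈ -2.59.
|E| > 1, so demand is elastic at this price.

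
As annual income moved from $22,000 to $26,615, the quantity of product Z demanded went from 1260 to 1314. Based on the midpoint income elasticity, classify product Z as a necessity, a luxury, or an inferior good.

%ΔQ = (1314 − 1260)/[(1260+1314)/2] = 54/1287 ≈ 0.0420.
%ΔY = (26,615 − 22,000)/[(22,000+26,615)/2] = 4615/24307.5 ≈ 0.1899.
E_I = %ΔQ/%ΔY ≈ 0.221.
E_I ∈ (0,1): normal good (necessity).

necessity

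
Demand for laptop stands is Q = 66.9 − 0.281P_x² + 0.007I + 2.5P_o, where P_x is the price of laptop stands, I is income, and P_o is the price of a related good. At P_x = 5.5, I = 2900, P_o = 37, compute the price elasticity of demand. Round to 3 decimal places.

-0.099

Evaluating quantity at (P_x, I, P_o) gives Q = 66.9 − 0.281(5.5)² + 0.007(2900) + 2.5(37) = 66.9 − 8.5003 + 20.3 + 92.5 = 171.1998.
∂Q/∂P_x = −2·0.281·P_x = -3.091, so E_p = -3.091·(5.5/171.1998) ≈ -0.099.
|E_p| < 1: demand is inelastic.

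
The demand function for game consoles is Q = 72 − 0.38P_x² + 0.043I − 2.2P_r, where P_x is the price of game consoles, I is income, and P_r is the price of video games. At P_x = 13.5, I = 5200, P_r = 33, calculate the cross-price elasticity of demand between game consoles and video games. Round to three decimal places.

At the given point, Q = 72 − 0.38(13.5)² + 0.043(5200) − 2.2(33) = 72 − 69.255 + 223.6 − 72.6 = 153.745.
∂Q/∂P_r = −2.2, so E_xy = -2.2·(33/153.745) ≈ -0.472.
E_xy < 0: the goods are complements.

-0.472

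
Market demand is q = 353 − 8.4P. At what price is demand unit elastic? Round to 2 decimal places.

21.01

For linear demand q = a − bP, E = −bP/(a − bP). |E| = 1 ⇒ bP = a − bP ⇒ P = a/(2b).
P = 353/(2·8.4) ≈ 21.01.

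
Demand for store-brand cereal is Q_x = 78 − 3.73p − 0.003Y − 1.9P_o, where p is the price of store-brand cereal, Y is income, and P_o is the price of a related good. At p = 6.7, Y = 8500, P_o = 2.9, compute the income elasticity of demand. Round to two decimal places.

-1.16

Substituting, Q_x = 78 − 3.73(6.7) − 0.003(8500) − 1.9(2.9) = 78 − 24.991 − 25.5 − 5.51 = 21.999.
∂Q_x/∂Y = −0.003, so E_I = -0.003·(8500/21.999) ≈ -1.16.
E_I < 0: inferior good.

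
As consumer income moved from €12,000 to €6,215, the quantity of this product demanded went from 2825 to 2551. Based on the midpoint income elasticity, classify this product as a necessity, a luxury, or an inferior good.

necessity

%ΔQ = (2551 − 2825)/[(2825+2551)/2] = -274/2688 ≈ -0.1019.
%ΔI = (6,215 − 12,000)/[(12,000+6,215)/2] = -5785/9107.5 ≈ -0.6352.
E_I = %ΔQ/%ΔI ≈ 0.160.
E_I ∈ (0,1): normal good (necessity).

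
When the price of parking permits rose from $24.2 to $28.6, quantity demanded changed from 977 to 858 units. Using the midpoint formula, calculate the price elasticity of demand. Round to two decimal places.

%Δq = (858 − 977)/[(977 + 858)/2] = -119/917.5 ≈ -0.1297.
%ΔP = (28.6 − 24.2)/[(24.2 + 28.6)/2] = 4.4/26.4 ≈ 0.1667.
Arc elasticity E = %Δq/%ΔP ≈ -0.1297/0.1667 ≈ -0.78.
|E| < 1: demand is inelastic over this range.

-0.78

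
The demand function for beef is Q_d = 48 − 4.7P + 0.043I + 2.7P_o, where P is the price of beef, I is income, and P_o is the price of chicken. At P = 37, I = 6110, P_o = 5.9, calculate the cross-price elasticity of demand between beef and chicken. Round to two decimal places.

First evaluate Q_d: 48 − 4.7(37) + 0.043(6110) + 2.7(5.9) = 48 − 173.9 + 262.73 + 15.93 = 152.76.
∂Q_d/∂P_o = +2.7, so E_xy = 2.7·(5.9/152.76) ≈ 0.10.
E_xy > 0: the goods are substitutes.

0.10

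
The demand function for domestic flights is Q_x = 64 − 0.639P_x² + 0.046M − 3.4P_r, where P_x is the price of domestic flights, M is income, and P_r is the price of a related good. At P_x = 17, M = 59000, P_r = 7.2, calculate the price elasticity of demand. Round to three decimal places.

First evaluate Q_x: 64 − 0.639(17)² + 0.046(59000) − 3.4(7.2) = 64 − 184.671 + 2714 − 24.48 = 2568.849.
∂Q_x/∂P_x = −2·0.639·P_x = -21.726, so E_p = -21.726·(17/2568.849) ≈ -0.144.
|E_p| < 1: demand is inelastic.

-0.144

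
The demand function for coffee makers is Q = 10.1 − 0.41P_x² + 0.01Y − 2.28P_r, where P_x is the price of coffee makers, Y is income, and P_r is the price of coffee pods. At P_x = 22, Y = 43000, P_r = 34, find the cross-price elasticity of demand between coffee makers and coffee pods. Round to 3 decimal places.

Substituting, Q = 10.1 − 0.41(22)² + 0.01(43000) − 2.28(34) = 10.1 − 198.44 + 430 − 77.52 = 164.14.
∂Q/∂P_r = −2.28, so E_xy = -2.28·(34/164.14) ≈ -0.472.
E_xy < 0: the goods are complements.

-0.472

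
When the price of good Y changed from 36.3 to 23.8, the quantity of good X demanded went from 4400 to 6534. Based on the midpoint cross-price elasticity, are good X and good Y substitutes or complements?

complements

%ΔQ_x = (6534 − 4400)/[(4400+6534)/2] = 2134/5467 ≈ 0.3903.
%ΔP_y = (23.8 − 36.3)/[(36.3+23.8)/2] ≈ -0.4160.
E_xy = 0.3903/-0.4160 ≈ -0.938.
E_xy < 0, so the goods are complements.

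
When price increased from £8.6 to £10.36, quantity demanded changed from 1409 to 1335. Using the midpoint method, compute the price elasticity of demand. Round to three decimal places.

%Δq = (1335 − 1409)/[(1409 + 1335)/2] = -74/1372 ≈ -0.0539.
%Δp = (10.36 − 8.6)/[(8.6 + 10.36)/2] = 1.76/9.48 ≈ 0.1857.
Arc elasticity E = %Δq/%Δp ≈ -0.0539/0.1857 ≈ -0.291.
|E| < 1: demand is inelastic over this range.

-0.291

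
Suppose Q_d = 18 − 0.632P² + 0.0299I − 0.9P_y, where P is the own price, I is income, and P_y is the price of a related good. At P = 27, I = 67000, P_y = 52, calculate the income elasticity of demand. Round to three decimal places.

1.323

Evaluating quantity at (P, I, P_y) gives Q_d = 18 − 0.632(27)² + 0.0299(67000) − 0.9(52) = 18 − 460.728 + 2003.3 − 46.8 = 1513.772.
∂Q_d/∂I = +0.0299, so E_I = 0.0299·(67000/1513.772) ≈ 1.323.
E_I > 1: normal good (luxury).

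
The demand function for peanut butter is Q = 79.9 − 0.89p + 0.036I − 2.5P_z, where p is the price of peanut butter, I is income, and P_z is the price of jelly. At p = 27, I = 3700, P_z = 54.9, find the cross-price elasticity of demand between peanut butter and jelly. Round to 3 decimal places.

-2.649

First evaluate Q: 79.9 − 0.89(27) + 0.036(3700) − 2.5(54.9) = 79.9 − 24.03 + 133.2 − 137.25 = 51.82.
∂Q/∂P_z = −2.5, so E_xy = -2.5·(54.9/51.82) ≈ -2.649.
E_xy < 0: the goods are complements.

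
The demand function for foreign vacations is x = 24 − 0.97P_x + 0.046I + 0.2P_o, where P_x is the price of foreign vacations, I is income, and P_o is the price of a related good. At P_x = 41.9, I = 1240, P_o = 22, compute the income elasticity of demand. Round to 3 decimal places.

1.273

Evaluating quantity at (P_x, I, P_o) gives x = 24 − 0.97(41.9) + 0.046(1240) + 0.2(22) = 24 − 40.643 + 57.04 + 4.4 = 44.797.
∂x/∂I = +0.046, so E_I = 0.046·(1240/44.797) ≈ 1.273.
E_I > 1: normal good (luxury).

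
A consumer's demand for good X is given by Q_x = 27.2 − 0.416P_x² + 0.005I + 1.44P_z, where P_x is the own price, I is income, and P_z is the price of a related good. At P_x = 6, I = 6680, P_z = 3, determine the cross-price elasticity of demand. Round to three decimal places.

First evaluate Q_x: 27.2 − 0.416(6)² + 0.005(6680) + 1.44(3) = 27.2 − 14.976 + 33.4 + 4.32 = 49.944.
∂Q_x/∂P_z = +1.44, so E_xy = 1.44·(3/49.944) ≈ 0.086.
E_xy > 0: the goods are substitutes.

0.086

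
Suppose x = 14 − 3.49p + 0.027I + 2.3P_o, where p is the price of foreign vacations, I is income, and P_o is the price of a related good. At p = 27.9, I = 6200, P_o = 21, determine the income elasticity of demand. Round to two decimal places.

1.27

x = 14 − 3.49(27.9) + 0.027(6200) + 2.3(21) = 14 − 97.371 + 167.4 + 48.3 = 132.329.
∂x/∂I = +0.027, so E_I = 0.027·(6200/132.329) ≈ 1.27.
E_I > 1: normal good (luxury).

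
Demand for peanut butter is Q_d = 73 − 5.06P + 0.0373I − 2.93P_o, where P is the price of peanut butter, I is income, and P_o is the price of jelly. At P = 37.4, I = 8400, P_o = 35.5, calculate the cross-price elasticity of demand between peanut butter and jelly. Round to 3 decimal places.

-1.118

First evaluate Q_d: 73 − 5.06(37.4) + 0.0373(8400) − 2.93(35.5) = 73 − 189.244 + 313.32 − 104.015 = 93.061.
∂Q_d/∂P_o = −2.93, so E_xy = -2.93·(35.5/93.061) ≈ -1.118.
E_xy < 0: the goods are complements.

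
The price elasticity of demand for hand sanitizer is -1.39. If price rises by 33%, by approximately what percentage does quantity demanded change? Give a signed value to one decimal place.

-45.9

%ΔQ ≈ E × %ΔP = (-1.39) × (33%) ≈ -45.9%.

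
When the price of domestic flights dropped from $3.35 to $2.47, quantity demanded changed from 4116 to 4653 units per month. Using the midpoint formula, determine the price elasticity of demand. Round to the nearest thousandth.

-0.405

%Δq = (4653 − 4116)/[(4116 + 4653)/2] = 537/4384.5 ≈ 0.1225.
%ΔP = (2.47 − 3.35)/[(3.35 + 2.47)/2] = -0.88/2.91 ≈ -0.3024.
Arc elasticity E = %Δq/%ΔP ≈ 0.1225/-0.3024 ≈ -0.405.
|E| < 1: demand is inelastic over this range.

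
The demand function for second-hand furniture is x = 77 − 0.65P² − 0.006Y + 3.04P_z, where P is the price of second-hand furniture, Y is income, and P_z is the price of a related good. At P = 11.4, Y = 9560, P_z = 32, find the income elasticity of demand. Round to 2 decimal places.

-1.77

Evaluating quantity at (P, Y, P_z) gives x = 77 − 0.65(11.4)² − 0.006(9560) + 3.04(32) = 77 − 84.474 − 57.36 + 97.28 = 32.446.
∂x/∂Y = −0.006, so E_I = -0.006·(9560/32.446) ≈ -1.77.
E_I < 0: inferior good.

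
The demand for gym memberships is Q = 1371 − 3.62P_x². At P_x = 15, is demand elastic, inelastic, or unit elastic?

elastic

At P_x = 15, Q = 556.5.
dQ/dP_x = −2·3.62·P_x = −108.6.
Point elasticity E = (dQ/dP_x)·(P_x/Q) = -108.6 × 15/556.5 ≈ -2.927.
|E| ≈ 2.927 > 1, so demand is elastic.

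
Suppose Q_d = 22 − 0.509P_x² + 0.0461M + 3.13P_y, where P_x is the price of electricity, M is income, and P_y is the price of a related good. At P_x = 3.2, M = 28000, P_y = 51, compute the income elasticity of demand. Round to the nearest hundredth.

Q_d = 22 − 0.509(3.2)² + 0.0461(28000) + 3.13(51) = 22 − 5.2122 + 1290.8 + 159.63 = 1467.2178.
∂Q_d/∂M = +0.0461, so E_I = 0.0461·(28000/1467.2178) ≈ 0.88.
E_I ∈ (0,1): normal good (necessity).

0.88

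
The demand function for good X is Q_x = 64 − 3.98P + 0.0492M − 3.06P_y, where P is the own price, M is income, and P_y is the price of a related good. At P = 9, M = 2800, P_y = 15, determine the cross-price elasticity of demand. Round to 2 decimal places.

-0.38

Evaluating quantity at (P, M, P_y) gives Q_x = 64 − 3.98(9) + 0.0492(2800) − 3.06(15) = 64 − 35.82 + 137.76 − 45.9 = 120.04.
∂Q_x/∂P_y = −3.06, so E_xy = -3.06·(15/120.04) ≈ -0.38.
E_xy < 0: the goods are complements.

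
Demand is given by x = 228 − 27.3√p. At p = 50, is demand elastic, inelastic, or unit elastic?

At p = 50, x = 34.9598.
dx/dp = −27.3/(2√p) = −27.3/(2·7.0711).
Point elasticity E = (dx/dp)·(p/x) = -1.9304 × 50/34.9598 ≈ -2.761.
|E| ≈ 2.761 > 1, so demand is elastic.

elastic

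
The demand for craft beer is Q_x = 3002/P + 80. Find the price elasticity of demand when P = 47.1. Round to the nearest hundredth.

-0.44

At P = 47.1, Q_x = 143.7367.
dQ_x/dP = −3002/P² = −1.3532.
Point elasticity E = (dQ_x/dP)·(P/Q_x) = -1.3532 × 47.1/143.7367 ≈ -0.44.
|E| < 1, so demand is inelastic at this price.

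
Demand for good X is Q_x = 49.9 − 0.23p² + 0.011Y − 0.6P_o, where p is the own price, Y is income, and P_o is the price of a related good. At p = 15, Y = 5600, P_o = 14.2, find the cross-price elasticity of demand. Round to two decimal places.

-0.17

First evaluate Q_x: 49.9 − 0.23(15)² + 0.011(5600) − 0.6(14.2) = 49.9 − 51.75 + 61.6 − 8.52 = 51.23.
∂Q_x/∂P_o = −0.6, so E_xy = -0.6·(14.2/51.23) ≈ -0.17.
E_xy < 0: the goods are complements.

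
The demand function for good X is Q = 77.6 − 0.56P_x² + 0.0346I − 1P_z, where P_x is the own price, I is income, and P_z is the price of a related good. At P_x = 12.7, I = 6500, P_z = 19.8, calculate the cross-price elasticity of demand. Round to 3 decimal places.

Evaluating quantity at (P_x, I, P_z) gives Q = 77.6 − 0.56(12.7)² + 0.0346(6500) − 1(19.8) = 77.6 − 90.3224 + 224.9 − 19.8 = 192.3776.
∂Q/∂P_z = −1, so E_xy = -1·(19.8/192.3776) ≈ -0.103.
E_xy < 0: the goods are complements.

-0.103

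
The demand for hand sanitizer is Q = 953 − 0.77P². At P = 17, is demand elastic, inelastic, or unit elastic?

inelastic

At P = 17, Q = 730.47.
dQ/dP = −2·0.77·P = −26.18.
Point elasticity E = (dQ/dP)·(P/Q) = -26.18 × 17/730.47 ≈ -0.609.
|E| ≈ 0.609 < 1, so demand is inelastic.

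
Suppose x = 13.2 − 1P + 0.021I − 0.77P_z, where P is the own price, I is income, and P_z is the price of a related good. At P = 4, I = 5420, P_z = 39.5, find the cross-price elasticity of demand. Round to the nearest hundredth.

-0.33

At the given point, x = 13.2 − 1(4) + 0.021(5420) − 0.77(39.5) = 13.2 − 4 + 113.82 − 30.415 = 92.605.
∂x/∂P_z = −0.77, so E_xy = -0.77·(39.5/92.605) ≈ -0.33.
E_xy < 0: the goods are complements.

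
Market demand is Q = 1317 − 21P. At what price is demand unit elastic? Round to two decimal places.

For linear demand Q = a − bP, E = −bP/(a − bP). |E| = 1 ⇒ bP = a − bP ⇒ P = a/(2b).
P = 1317/(2·21) ≈ 31.36.

31.36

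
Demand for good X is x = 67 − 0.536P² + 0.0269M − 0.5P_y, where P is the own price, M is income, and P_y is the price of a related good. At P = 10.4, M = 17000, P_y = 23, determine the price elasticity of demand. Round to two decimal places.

-0.25

x = 67 − 0.536(10.4)² + 0.0269(17000) − 0.5(23) = 67 − 57.9738 + 457.3 − 11.5 = 454.8262.
∂x/∂P = −2·0.536·P = -11.1488, so E_p = -11.1488·(10.4/454.8262) ≈ -0.25.
|E_p| < 1: demand is inelastic.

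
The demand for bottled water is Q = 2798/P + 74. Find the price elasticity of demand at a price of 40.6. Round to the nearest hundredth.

At P = 40.6, Q = 142.9163.
dQ/dP = −2798/P² = −1.6974.
Point elasticity E = (dQ/dP)·(P/Q) = -1.6974 × 40.6/142.9163 ≈ -0.48.
|E| < 1, so demand is inelastic at this price.

-0.48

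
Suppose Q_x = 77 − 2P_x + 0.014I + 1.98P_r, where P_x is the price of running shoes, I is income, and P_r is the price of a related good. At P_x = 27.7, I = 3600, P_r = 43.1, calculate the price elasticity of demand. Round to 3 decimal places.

Q_x = 77 − 2(27.7) + 0.014(3600) + 1.98(43.1) = 77 − 55.4 + 50.4 + 85.338 = 157.338.
∂Q_x/∂P_x = −2, so E_p = (−2)·(27.7/157.338) ≈ -0.352.
|E_p| < 1: demand is inelastic.

-0.352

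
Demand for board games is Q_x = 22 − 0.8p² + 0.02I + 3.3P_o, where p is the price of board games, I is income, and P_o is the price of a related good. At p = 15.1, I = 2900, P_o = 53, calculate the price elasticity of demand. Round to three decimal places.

First evaluate Q_x: 22 − 0.8(15.1)² + 0.02(2900) + 3.3(53) = 22 − 182.408 + 58 + 174.9 = 72.492.
∂Q_x/∂p = −2·0.8·p = -24.16, so E_p = -24.16·(15.1/72.492) ≈ -5.033.
|E_p| > 1: demand is elastic.

-5.033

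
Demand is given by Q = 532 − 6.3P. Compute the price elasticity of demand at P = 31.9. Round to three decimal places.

At P = 31.9, Q = 331.03.
dQ/dP = −6.3.
Point elasticity E = (dQ/dP)·(P/Q) = -6.3 × 31.9/331.03 ≈ -0.607.
|E| < 1, so demand is inelastic at this price.

-0.607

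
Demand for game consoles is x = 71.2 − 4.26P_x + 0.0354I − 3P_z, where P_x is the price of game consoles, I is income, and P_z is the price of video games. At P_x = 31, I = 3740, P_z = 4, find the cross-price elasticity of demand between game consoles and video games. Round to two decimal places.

-0.20

x = 71.2 − 4.26(31) + 0.0354(3740) − 3(4) = 71.2 − 132.06 + 132.396 − 12 = 59.536.
∂x/∂P_z = −3, so E_xy = -3·(4/59.536) ≈ -0.20.
E_xy < 0: the goods are complements.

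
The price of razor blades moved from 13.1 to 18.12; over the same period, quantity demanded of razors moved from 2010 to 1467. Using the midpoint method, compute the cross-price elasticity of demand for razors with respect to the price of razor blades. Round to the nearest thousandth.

-0.971

%ΔQ_x = (1467 − 2010)/[(2010+1467)/2] = -543/1738.5 ≈ -0.3123.
%ΔP_y = (18.12 − 13.1)/[(13.1+18.12)/2] ≈ 0.3216.
E_xy = -0.3123/0.3216 ≈ -0.971.
E_xy < 0, so razors and razor blades are complements.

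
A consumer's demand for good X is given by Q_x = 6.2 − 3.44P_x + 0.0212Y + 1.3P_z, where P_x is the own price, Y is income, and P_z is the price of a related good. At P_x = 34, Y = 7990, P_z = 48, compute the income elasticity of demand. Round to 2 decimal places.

1.40

Q_x = 6.2 − 3.44(34) + 0.0212(7990) + 1.3(48) = 6.2 − 116.96 + 169.388 + 62.4 = 121.028.
∂Q_x/∂Y = +0.0212, so E_I = 0.0212·(7990/121.028) ≈ 1.40.
E_I > 1: normal good (luxury).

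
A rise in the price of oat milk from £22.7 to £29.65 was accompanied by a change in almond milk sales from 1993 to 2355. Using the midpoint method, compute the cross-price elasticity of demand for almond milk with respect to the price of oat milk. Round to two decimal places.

0.63

%ΔQ_x = (2355 − 1993)/[(1993+2355)/2] = 362/2174 ≈ 0.1665.
%ΔP_y = (29.65 − 22.7)/[(22.7+29.65)/2] ≈ 0.2655.
E_xy = 0.1665/0.2655 ≈ 0.63.
E_xy > 0, so almond milk and oat milk are substitutes.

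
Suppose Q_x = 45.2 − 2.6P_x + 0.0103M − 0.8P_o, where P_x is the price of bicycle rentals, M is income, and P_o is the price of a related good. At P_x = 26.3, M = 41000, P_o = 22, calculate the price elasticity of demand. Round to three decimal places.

-0.179

Evaluating quantity at (P_x, M, P_o) gives Q_x = 45.2 − 2.6(26.3) + 0.0103(41000) − 0.8(22) = 45.2 − 68.38 + 422.3 − 17.6 = 381.52.
∂Q_x/∂P_x = −2.6, so E_p = (−2.6)·(26.3/381.52) ≈ -0.179.
|E_p| < 1: demand is inelastic.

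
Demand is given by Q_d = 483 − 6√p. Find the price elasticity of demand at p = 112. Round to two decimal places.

At p = 112, Q_d = 419.502.
dQ_d/dp = −6/(2√p) = −6/(2·10.583).
Point elasticity E = (dQ_d/dp)·(p/Q_d) = -0.2835 × 112/419.502 ≈ -0.08.
|E| < 1, so demand is inelastic at this price.

-0.08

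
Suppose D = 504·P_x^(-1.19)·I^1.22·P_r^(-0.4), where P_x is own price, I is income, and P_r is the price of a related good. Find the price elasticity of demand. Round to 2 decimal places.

For a Cobb–Douglas (constant-elasticity) form D = A·P_x^α·…, the elasticity with respect to P_x equals the exponent α at every point.
Here the exponent on P_x is -1.19, so the price elasticity of demand is -1.19.

-1.19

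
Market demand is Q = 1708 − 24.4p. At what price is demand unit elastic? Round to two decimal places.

For linear demand Q = a − bp, E = −bp/(a − bp). |E| = 1 ⇒ bp = a − bp ⇒ p = a/(2b).
p = 1708/(2·24.4) = 35.00.

35.00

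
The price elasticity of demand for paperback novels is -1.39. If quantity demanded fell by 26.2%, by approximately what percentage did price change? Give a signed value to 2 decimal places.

18.85

%ΔQ ≈ E × %ΔP ⇒ %ΔP = %ΔQ / E = (-26.2%)/(-1.39) ≈ 18.85%.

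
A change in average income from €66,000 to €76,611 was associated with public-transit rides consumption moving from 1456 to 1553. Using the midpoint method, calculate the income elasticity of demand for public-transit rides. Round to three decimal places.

%ΔQ = (1553 − 1456)/[(1456+1553)/2] = 97/1504.5 ≈ 0.0645.
%ΔI = (76,611 − 66,000)/[(66,000+76,611)/2] = 10611/71305.5 ≈ 0.1488.
E_I = %ΔQ/%ΔI ≈ 0.433.
E_I ∈ (0,1): normal good (necessity).

0.433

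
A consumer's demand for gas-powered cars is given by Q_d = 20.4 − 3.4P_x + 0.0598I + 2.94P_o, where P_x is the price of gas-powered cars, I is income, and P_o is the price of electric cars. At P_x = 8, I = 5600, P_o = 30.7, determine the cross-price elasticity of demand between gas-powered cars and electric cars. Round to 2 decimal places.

0.22

At the given point, Q_d = 20.4 − 3.4(8) + 0.0598(5600) + 2.94(30.7) = 20.4 − 27.2 + 334.88 + 90.258 = 418.338.
∂Q_d/∂P_o = +2.94, so E_xy = 2.94·(30.7/418.338) ≈ 0.22.
E_xy > 0: the goods are substitutes.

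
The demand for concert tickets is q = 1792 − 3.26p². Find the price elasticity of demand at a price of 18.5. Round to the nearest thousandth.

-3.300

At p = 18.5, q = 676.265.
dq/dp = −2·3.26·p = −120.62.
Point elasticity E = (dq/dp)·(p/q) = -120.62 × 18.5/676.265 ≈ -3.300.
|E| > 1, so demand is elastic at this price.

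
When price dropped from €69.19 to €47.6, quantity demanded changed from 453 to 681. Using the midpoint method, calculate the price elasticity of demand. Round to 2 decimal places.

-1.09

%Δq = (681 − 453)/[(453 + 681)/2] = 228/567 ≈ 0.4021.
%ΔP = (47.6 − 69.19)/[(69.19 + 47.6)/2] = -21.59/58.395 ≈ -0.3697.
Arc elasticity E = %Δq/%ΔP ≈ 0.4021/-0.3697 ≈ -1.09.
|E| > 1: demand is elastic over this range.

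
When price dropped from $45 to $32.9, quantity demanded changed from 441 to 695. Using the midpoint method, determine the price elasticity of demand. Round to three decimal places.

%ΔQ = (695 − 441)/[(441 + 695)/2] = 254/568 ≈ 0.4472.
%ΔP = (32.9 − 45)/[(45 + 32.9)/2] = -12.1/38.95 ≈ -0.3107.
Arc elasticity E = %ΔQ/%ΔP ≈ 0.4472/-0.3107 ≈ -1.439.
|E| > 1: demand is elastic over this range.

-1.439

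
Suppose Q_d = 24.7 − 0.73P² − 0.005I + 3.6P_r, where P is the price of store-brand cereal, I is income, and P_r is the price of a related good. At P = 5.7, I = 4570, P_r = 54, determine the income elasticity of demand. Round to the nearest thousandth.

Q_d = 24.7 − 0.73(5.7)² − 0.005(4570) + 3.6(54) = 24.7 − 23.7177 − 22.85 + 194.4 = 172.5323.
∂Q_d/∂I = −0.005, so E_I = -0.005·(4570/172.5323) ≈ -0.132.
E_I < 0: inferior good.

-0.132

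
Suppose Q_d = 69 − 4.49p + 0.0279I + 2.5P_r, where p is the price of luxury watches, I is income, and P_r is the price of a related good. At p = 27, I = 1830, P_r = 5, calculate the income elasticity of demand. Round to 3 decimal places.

4.508

Substituting, Q_d = 69 − 4.49(27) + 0.0279(1830) + 2.5(5) = 69 − 121.23 + 51.057 + 12.5 = 11.327.
∂Q_d/∂I = +0.0279, so E_I = 0.0279·(1830/11.327) ≈ 4.508.
E_I > 1: normal good (luxury).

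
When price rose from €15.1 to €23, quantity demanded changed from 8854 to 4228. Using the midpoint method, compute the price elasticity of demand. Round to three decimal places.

%ΔQ = (4228 − 8854)/[(8854 + 4228)/2] = -4626/6541 ≈ -0.7072.
%ΔP = (23 − 15.1)/[(15.1 + 23)/2] = 7.9/19.05 ≈ 0.4147.
Arc elasticity E = %ΔQ/%ΔP ≈ -0.7072/0.4147 ≈ -1.705.
|E| > 1: demand is elastic over this range.

-1.705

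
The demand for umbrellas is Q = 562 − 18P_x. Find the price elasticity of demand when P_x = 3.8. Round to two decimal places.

At P_x = 3.8, Q = 493.6.
dQ/dP_x = −18.
Point elasticity E = (dQ/dP_x)·(P_x/Q) = -18 × 3.8/493.6 ≈ -0.14.
|E| < 1, so demand is inelastic at this price.

-0.14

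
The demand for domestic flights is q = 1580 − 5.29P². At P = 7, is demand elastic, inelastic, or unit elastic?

inelastic

At P = 7, q = 1320.79.
dq/dP = −2·5.29·P = −74.06.
Point elasticity E = (dq/dP)·(P/q) = -74.06 × 7/1320.79 ≈ -0.393.
|E| ≈ 0.393 < 1, so demand is inelastic.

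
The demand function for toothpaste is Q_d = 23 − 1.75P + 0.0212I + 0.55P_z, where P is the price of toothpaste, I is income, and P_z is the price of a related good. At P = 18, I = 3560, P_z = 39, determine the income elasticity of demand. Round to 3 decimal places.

0.854

First evaluate Q_d: 23 − 1.75(18) + 0.0212(3560) + 0.55(39) = 23 − 31.5 + 75.472 + 21.45 = 88.422.
∂Q_d/∂I = +0.0212, so E_I = 0.0212·(3560/88.422) ≈ 0.854.
E_I ∈ (0,1): normal good (necessity).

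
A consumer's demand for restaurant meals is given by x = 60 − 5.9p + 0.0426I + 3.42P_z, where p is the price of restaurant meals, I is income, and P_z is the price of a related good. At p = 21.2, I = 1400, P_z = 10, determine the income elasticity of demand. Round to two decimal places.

2.07

x = 60 − 5.9(21.2) + 0.0426(1400) + 3.42(10) = 60 − 125.08 + 59.64 + 34.2 = 28.76.
∂x/∂I = +0.0426, so E_I = 0.0426·(1400/28.76) ≈ 2.07.
E_I > 1: normal good (luxury).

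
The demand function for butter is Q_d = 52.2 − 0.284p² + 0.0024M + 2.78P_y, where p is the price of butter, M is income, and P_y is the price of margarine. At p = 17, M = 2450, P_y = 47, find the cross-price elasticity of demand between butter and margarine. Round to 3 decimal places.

1.225

First evaluate Q_d: 52.2 − 0.284(17)² + 0.0024(2450) + 2.78(47) = 52.2 − 82.076 + 5.88 + 130.66 = 106.664.
∂Q_d/∂P_y = +2.78, so E_xy = 2.78·(47/106.664) ≈ 1.225.
E_xy > 0: the goods are substitutes.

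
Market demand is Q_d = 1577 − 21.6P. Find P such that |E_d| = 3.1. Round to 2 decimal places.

Set −bP/(a − bP) = −3.1 ⇒ bP = 3.1(a − bP) ⇒ bP(1+3.1) = 3.1·a.
P = 3.1·1577/(21.6·4.1) ≈ 55.20.

55.20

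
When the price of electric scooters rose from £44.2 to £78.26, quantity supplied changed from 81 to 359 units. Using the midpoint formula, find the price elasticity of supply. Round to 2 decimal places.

%ΔQ = (359 − 81)/[(81 + 359)/2] = 278/220 ≈ 1.2636.
%ΔP = (78.26 − 44.2)/[(44.2 + 78.26)/2] = 34.06/61.23 ≈ 0.5563.
Arc elasticity E = %ΔQ/%ΔP ≈ 1.2636/0.5563 ≈ 2.27.
|E| > 1: supply is elastic over this range.

2.27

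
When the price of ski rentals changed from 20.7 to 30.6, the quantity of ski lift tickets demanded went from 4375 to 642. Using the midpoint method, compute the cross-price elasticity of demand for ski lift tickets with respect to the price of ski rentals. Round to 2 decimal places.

-3.86

%ΔQ_x = (642 − 4375)/[(4375+642)/2] = -3733/2508.5 ≈ -1.4881.
%ΔP_y = (30.6 − 20.7)/[(20.7+30.6)/2] ≈ 0.3860.
E_xy = -1.4881/0.3860 ≈ -3.86.
E_xy < 0, so ski lift tickets and ski rentals are complements.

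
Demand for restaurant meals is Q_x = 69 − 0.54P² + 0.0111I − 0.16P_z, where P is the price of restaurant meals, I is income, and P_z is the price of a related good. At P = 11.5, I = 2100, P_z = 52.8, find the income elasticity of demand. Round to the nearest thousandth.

1.873

Evaluating quantity at (P, I, P_z) gives Q_x = 69 − 0.54(11.5)² + 0.0111(2100) − 0.16(52.8) = 69 − 71.415 + 23.31 − 8.448 = 12.447.
∂Q_x/∂I = +0.0111, so E_I = 0.0111·(2100/12.447) ≈ 1.873.
E_I > 1: normal good (luxury).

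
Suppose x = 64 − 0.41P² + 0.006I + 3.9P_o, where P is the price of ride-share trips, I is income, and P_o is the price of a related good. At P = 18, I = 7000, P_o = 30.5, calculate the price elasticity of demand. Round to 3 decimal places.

At the given point, x = 64 − 0.41(18)² + 0.006(7000) + 3.9(30.5) = 64 − 132.84 + 42 + 118.95 = 92.11.
∂x/∂P = −2·0.41·P = -14.76, so E_p = -14.76·(18/92.11) ≈ -2.884.
|E_p| > 1: demand is elastic.

-2.884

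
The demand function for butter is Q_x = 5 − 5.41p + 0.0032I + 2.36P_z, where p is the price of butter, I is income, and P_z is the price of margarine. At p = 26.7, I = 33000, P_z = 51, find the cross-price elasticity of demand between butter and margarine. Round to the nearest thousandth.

1.391

At the given point, Q_x = 5 − 5.41(26.7) + 0.0032(33000) + 2.36(51) = 5 − 144.447 + 105.6 + 120.36 = 86.513.
∂Q_x/∂P_z = +2.36, so E_xy = 2.36·(51/86.513) ≈ 1.391.
E_xy > 0: the goods are substitutes.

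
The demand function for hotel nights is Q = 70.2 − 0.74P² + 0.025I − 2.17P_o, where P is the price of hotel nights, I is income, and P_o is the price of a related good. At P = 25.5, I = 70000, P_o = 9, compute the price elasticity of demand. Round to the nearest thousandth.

-0.729

First evaluate Q: 70.2 − 0.74(25.5)² + 0.025(70000) − 2.17(9) = 70.2 − 481.185 + 1750 − 19.53 = 1319.485.
∂Q/∂P = −2·0.74·P = -37.74, so E_p = -37.74·(25.5/1319.485) ≈ -0.729.
|E_p| < 1: demand is inelastic.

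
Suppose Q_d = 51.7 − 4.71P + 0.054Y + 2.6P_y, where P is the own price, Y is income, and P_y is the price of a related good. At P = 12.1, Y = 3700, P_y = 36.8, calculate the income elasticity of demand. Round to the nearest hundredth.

0.69

First evaluate Q_d: 51.7 − 4.71(12.1) + 0.054(3700) + 2.6(36.8) = 51.7 − 56.991 + 199.8 + 95.68 = 290.189.
∂Q_d/∂Y = +0.054, so E_I = 0.054·(3700/290.189) ≈ 0.69.
E_I ∈ (0,1): normal good (necessity).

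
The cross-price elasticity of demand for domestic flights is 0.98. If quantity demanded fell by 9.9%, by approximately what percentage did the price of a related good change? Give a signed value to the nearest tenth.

%ΔQ ≈ E × %ΔP_y ⇒ %ΔP_y = %ΔQ / E = (-9.9%)/(0.98) ≈ -10.1%.

-10.1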